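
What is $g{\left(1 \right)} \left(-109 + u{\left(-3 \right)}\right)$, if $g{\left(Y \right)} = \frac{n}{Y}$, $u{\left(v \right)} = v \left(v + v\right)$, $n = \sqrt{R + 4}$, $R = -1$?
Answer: $- 91 \sqrt{3} \approx -157.62$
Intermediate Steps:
$n = \sqrt{3}$ ($n = \sqrt{-1 + 4} = \sqrt{3} \approx 1.732$)
$u{\left(v \right)} = 2 v^{2}$ ($u{\left(v \right)} = v 2 v = 2 v^{2}$)
$g{\left(Y \right)} = \frac{\sqrt{3}}{Y}$
$g{\left(1 \right)} \left(-109 + u{\left(-3 \right)}\right) = \frac{\sqrt{3}}{1} \left(-109 + 2 \left(-3\right)^{2}\right) = \sqrt{3} \cdot 1 \left(-109 + 2 \cdot 9\right) = \sqrt{3} \left(-109 + 18\right) = \sqrt{3} \left(-91\right) = - 91 \sqrt{3}$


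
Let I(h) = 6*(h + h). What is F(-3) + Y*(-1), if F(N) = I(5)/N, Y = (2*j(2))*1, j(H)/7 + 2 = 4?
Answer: -48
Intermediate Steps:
j(H) = 14 (j(H) = -14 + 7*4 = -14 + 28 = 14)
Y = 28 (Y = (2*14)*1 = 28*1 = 28)
I(h) = 12*h (I(h) = 6*(2*h) = 12*h)
F(N) = 60/N (F(N) = (12*5)/N = 60/N)
F(-3) + Y*(-1) = 60/(-3) + 28*(-1) = 60*(-⅓) - 28 = -20 - 28 = -48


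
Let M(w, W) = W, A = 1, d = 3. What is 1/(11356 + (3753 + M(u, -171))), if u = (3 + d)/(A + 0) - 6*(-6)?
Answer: 1/14938 ≈ 6.6943e-5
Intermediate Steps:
u = 42 (u = (3 + 3)/(1 + 0) - 6*(-6) = 6/1 + 36 = 6*1 + 36 = 6 + 36 = 42)
1/(11356 + (3753 + M(u, -171))) = 1/(11356 + (3753 - 171)) = 1/(11356 + 3582) = 1/14938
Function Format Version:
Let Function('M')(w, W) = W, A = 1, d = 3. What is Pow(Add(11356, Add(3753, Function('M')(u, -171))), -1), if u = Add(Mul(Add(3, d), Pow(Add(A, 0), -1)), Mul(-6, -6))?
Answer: Rational(1, 14938) ≈ 6.6943e-5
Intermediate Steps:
u = 42 (u = Add(Mul(Add(3, 3), Pow(Add(1, 0), -1)), Mul(-6, -6)) = Add(Mul(6, Pow(1, -1)), 36) = Add(Mul(6, 1), 36) = Add(6, 36) = 42)
Pow(Add(11356, Add(3753, Function('M')(u, -171))), -1) = Pow(Add(11356, Add(3753, -171)), -1) = Pow(Add(11356, 3582), -1) = Pow(14938, -1) = Rational(1, 14938)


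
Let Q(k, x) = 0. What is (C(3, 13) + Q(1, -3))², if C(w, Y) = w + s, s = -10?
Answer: 49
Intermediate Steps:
C(w, Y) = -10 + w (C(w, Y) = w - 10 = -10 + w)
(C(3, 13) + Q(1, -3))² = ((-10 + 3) + 0)² = (-7 + 0)² = (-7)² = 49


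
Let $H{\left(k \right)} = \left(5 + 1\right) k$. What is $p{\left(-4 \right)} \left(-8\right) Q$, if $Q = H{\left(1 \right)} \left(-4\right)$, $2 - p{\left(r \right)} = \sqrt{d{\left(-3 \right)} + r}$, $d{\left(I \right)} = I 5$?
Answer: $384 - 192 i \sqrt{19} \approx 384.0 - 836.91 i$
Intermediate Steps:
$H{\left(k \right)} = 6 k$
$d{\left(I \right)} = 5 I$
$p{\left(r \right)} = 2 - \sqrt{-15 + r}$ ($p{\left(r \right)} = 2 - \sqrt{5 \left(-3\right) + r} = 2 - \sqrt{-15 + r}$)
$Q = -24$ ($Q = 6 \cdot 1 \left(-4\right) = 6 \left(-4\right) = -24$)
$p{\left(-4 \right)} \left(-8\right) Q = \left(2 - \sqrt{-15 - 4}\right) \left(-8\right) \left(-24\right) = \left(2 - \sqrt{-19}\right) \left(-8\right) \left(-24\right) = \left(2 - i \sqrt{19}\right) \left(-8\right) \left(-24\right) = \left(-16 + 8 i \sqrt{19}\right) \left(-24\right) = 384 - 192 i \sqrt{19}$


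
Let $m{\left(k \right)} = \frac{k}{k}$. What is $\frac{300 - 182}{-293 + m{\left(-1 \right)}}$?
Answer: $- \frac{59}{146} \approx -0.40411$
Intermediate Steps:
$m{\left(k \right)} = 1$
$\frac{300 - 182}{-293 + m{\left(-1 \right)}} = \frac{300 - 182}{-293 + 1} = \frac{118}{-292} = 118 \left(- \frac{1}{292}\right) = - \frac{59}{146}$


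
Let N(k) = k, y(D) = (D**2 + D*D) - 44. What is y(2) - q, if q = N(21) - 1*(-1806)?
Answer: -1863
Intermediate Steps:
y(D) = -44 + 2*D**2 (y(D) = (D**2 + D**2) - 44 = 2*D**2 - 44 = -44 + 2*D**2)
q = 1827 (q = 21 - 1*(-1806) = 21 + 1806 = 1827)
y(2) - q = (-44 + 2*2**2) - 1*1827 = (-44 + 2*4) - 1827 = (-44 + 8) - 1827 = -36 - 1827 = -1863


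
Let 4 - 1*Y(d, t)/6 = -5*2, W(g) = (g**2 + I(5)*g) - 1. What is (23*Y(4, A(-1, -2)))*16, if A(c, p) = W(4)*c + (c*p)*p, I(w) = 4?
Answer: 30912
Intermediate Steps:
W(g) = -1 + g**2 + 4*g (W(g) = (g**2 + 4*g) - 1 = -1 + g**2 + 4*g)
A(c, p) = 31*c + c*p**2 (A(c, p) = (-1 + 4**2 + 4*4)*c + (c*p)*p = (-1 + 16 + 16)*c + c*p**2 = 31*c + c*p**2)
Y(d, t) = 84 (Y(d, t) = 24 - (-30)*2 = 24 - 6*(-10) = 24 + 60 = 84)
(23*Y(4, A(-1, -2)))*16 = (23*84)*16 = 1932*16 = 30912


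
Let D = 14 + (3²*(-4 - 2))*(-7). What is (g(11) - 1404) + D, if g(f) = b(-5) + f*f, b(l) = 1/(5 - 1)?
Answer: -3563/4 ≈ -890.75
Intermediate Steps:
b(l) = ¼ (b(l) = 1/4 = ¼)
g(f) = ¼ + f² (g(f) = ¼ + f*f = ¼ + f²)
D = 392 (D = 14 + (9*(-6))*(-7) = 14 - 54*(-7) = 14 + 378 = 392)
(g(11) - 1404) + D = ((¼ + 11²) - 1404) + 392 = ((¼ + 121) - 1404) + 392 = (485/4 - 1404) + 392 = -5131/4 + 392 = -3563/4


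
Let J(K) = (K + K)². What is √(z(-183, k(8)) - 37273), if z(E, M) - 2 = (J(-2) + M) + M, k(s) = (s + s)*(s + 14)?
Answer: I*√36551 ≈ 191.18*I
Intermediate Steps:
J(K) = 4*K² (J(K) = (2*K)² = 4*K²)
k(s) = 2*s*(14 + s) (k(s) = (2*s)*(14 + s) = 2*s*(14 + s))
z(E, M) = 18 + 2*M (z(E, M) = 2 + ((4*(-2)² + M) + M) = 2 + ((4*4 + M) + M) = 2 + ((16 + M) + M) = 2 + (16 + 2*M) = 18 + 2*M)
√(z(-183, k(8)) - 37273) = √((18 + 2*(2*8*(14 + 8))) - 37273) = √((18 + 2*(2*8*22)) - 37273) = √((18 + 2*352) - 37273) = √((18 + 704) - 37273) = √(722 - 37273) = √(-36551) = I*√36551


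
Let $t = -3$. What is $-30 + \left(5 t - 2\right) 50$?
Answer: $-880$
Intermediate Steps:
$-30 + \left(5 t - 2\right) 50 = -30 + \left(5 \left(-3\right) - 2\right) 50 = -30 + \left(-15 - 2\right) 50 = -30 - 850 = -880$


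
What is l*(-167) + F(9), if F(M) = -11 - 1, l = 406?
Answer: -67814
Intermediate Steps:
F(M) = -12
l*(-167) + F(9) = 406*(-167) - 12 = -67802 - 12 = -67814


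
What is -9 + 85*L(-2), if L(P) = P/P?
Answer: 76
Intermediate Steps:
L(P) = 1
-9 + 85*L(-2) = -9 + 85*1 = -9 + 85 = 76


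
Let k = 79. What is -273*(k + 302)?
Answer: -104013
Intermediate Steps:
-273*(k + 302) = -273*(79 + 302) = -273*381 = -104013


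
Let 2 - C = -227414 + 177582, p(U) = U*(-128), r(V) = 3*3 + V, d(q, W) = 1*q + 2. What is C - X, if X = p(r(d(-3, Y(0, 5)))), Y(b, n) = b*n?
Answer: 50858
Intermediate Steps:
d(q, W) = 2 + q (d(q, W) = q + 2 = 2 + q)
r(V) = 9 + V
p(U) = -128*U
C = 49834 (C = 2 - (-227414 + 177582) = 2 - 1*(-49832) = 2 + 49832 = 49834)
X = -1024 (X = -128*(9 + (2 - 3)) = -128*(9 - 1) = -128*8 = -1024)
C - X = 49834 - 1*(-1024) = 49834 + 1024 = 50858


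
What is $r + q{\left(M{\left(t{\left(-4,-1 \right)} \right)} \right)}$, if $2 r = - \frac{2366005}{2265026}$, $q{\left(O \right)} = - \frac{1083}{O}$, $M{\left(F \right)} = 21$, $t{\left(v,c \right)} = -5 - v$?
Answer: $- \frac{1651910807}{31710364} \approx -52.094$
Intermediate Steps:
$r = - \frac{2366005}{4530052}$ ($r = \frac{\left(-2366005\right) \frac{1}{2265026}}{2} = \frac{1}{2} \left(- \frac{2366005}{2265026}\right) = - \frac{2366005}{4530052} \approx -0.52229$)
$r + q{\left(M{\left(t{\left(-4,-1 \right)} \right)} \right)} = - \frac{2366005}{4530052} - \frac{1083}{21} = - \frac{2366005}{4530052} - \frac{361}{7} = - \frac{1651910807}{31710364}$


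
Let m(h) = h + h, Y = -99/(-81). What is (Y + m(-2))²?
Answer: 625/81 ≈ 7.7160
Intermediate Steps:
Y = 11/9 (Y = -99*(-1/81) = 11/9 ≈ 1.2222)
m(h) = 2*h
(Y + m(-2))² = (11/9 + 2*(-2))² = (11/9 - 4)² = (-25/9)² = 625/81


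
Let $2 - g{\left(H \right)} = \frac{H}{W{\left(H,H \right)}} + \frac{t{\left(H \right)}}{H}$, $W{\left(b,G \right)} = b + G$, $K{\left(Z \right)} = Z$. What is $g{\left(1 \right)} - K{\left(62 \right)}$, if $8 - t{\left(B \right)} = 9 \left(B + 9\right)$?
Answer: $\frac{43}{2} \approx 21.5$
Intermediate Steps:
$t{\left(B \right)} = -73 - 9 B$ ($t{\left(B \right)} = 8 - 9 \left(B + 9\right) = 8 - 9 \left(9 + B\right) = 8 - \left(81 + 9 B\right) = -73 - 9 B$)
$W{\left(b,G \right)} = G + b$
$g{\left(H \right)} = \frac{3}{2} - \frac{-73 - 9 H}{H}$ ($g{\left(H \right)} = 2 - \left(\frac{H}{H + H} + \frac{-73 - 9 H}{H}\right) = 2 - \left(\frac{H}{2 H} + \frac{-73 - 9 H}{H}\right) = 2 - \left(H \frac{1}{2 H} + \frac{-73 - 9 H}{H}\right) = 2 - \left(\frac{1}{2} + \frac{-73 - 9 H}{H}\right) = \frac{3}{2} - \frac{-73 - 9 H}{H}$)
$g{\left(1 \right)} - K{\left(62 \right)} = \left(\frac{21}{2} + \frac{73}{1}\right) - 62 = \left(\frac{21}{2} + 73 \cdot 1\right) - 62 = \left(\frac{21}{2} + 73\right) - 62 = \frac{167}{2} - 62 = \frac{43}{2}$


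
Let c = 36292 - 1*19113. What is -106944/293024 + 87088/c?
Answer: 740052598/157308103 ≈ 4.7045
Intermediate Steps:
c = 17179 (c = 36292 - 19113 = 17179)
-106944/293024 + 87088/c = -106944/293024 + 87088/17179 = -106944*1/293024 + 87088*(1/17179) = -3342/9157 + 87088/17179 = 740052598/157308103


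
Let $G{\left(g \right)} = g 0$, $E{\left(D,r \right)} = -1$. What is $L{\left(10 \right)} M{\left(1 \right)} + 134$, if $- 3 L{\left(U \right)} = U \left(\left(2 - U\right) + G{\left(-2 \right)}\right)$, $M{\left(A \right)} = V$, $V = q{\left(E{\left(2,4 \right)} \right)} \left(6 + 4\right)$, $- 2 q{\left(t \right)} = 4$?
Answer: $- \frac{1198}{3} \approx -399.33$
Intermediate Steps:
$q{\left(t \right)} = -2$ ($q{\left(t \right)} = \left(- \frac{1}{2}\right) 4 = -2$)
$V = -20$ ($V = - 2 \left(6 + 4\right) = \left(-2\right) 10 = -20$)
$G{\left(g \right)} = 0$
$M{\left(A \right)} = -20$
$L{\left(U \right)} = - \frac{U \left(2 - U\right)}{3}$ ($L{\left(U \right)} = - \frac{U \left(\left(2 - U\right) + 0\right)}{3} = - \frac{U \left(2 - U\right)}{3}$)
$L{\left(10 \right)} M{\left(1 \right)} + 134 = \frac{1}{3} \cdot 10 \left(-2 + 10\right) \left(-20\right) + 134 = \frac{1}{3} \cdot 10 \cdot 8 \left(-20\right) + 134 = \frac{80}{3} \left(-20\right) + 134 = - \frac{1600}{3} + 134 = - \frac{1198}{3}$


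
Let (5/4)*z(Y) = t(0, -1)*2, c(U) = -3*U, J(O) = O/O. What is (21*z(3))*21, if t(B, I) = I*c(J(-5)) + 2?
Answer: 3528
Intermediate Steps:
J(O) = 1
t(B, I) = 2 - 3*I (t(B, I) = I*(-3*1) + 2 = I*(-3) + 2 = -3*I + 2 = 2 - 3*I)
z(Y) = 8 (z(Y) = 4*((2 - 3*(-1))*2)/5 = 4*((2 + 3)*2)/5 = 4*(5*2)/5 = (⅘)*10 = 8)
(21*z(3))*21 = (21*8)*21 = 168*21 = 3528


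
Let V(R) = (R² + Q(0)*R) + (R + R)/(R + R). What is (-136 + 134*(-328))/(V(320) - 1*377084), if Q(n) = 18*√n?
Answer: 14696/91561 ≈ 0.16051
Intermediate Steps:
V(R) = 1 + R² (V(R) = (R² + (18*√0)*R) + (R + R)/(R + R) = (R² + (18*0)*R) + (2*R)/((2*R)) = (R² + 0*R) + (2*R)*(1/(2*R)) = (R² + 0) + 1 = R² + 1 = 1 + R²)
(-136 + 134*(-328))/(V(320) - 1*377084) = (-136 + 134*(-328))/((1 + 320²) - 1*377084) = (-136 - 43952)/((1 + 102400) - 377084) = -44088/(102401 - 377084) = -44088/(-274683) = -44088*(-1/274683) = 14696/91561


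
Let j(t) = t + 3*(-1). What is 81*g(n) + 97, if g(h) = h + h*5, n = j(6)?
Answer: 1555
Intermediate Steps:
j(t) = -3 + t (j(t) = t - 3 = -3 + t)
n = 3 (n = -3 + 6 = 3)
g(h) = 6*h (g(h) = h + 5*h = 6*h)
81*g(n) + 97 = 81*(6*3) + 97 = 81*18 + 97 = 1458 + 97 = 1555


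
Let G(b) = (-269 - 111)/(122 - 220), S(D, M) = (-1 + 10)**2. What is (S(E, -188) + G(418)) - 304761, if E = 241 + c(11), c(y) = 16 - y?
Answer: -14929130/49 ≈ -3.0468e+5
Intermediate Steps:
E = 246 (E = 241 + (16 - 1*11) = 241 + (16 - 11) = 241 + 5 = 246)
S(D, M) = 81 (S(D, M) = 9**2 = 81)
G(b) = 190/49 (G(b) = -380/(-98) = -380*(-1/98) = 190/49)
(S(E, -188) + G(418)) - 304761 = (81 + 190/49) - 304761 = 4159/49 - 304761 = -14929130/49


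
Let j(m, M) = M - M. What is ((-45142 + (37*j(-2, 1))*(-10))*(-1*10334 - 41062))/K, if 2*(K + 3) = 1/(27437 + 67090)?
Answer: -438627632232528/567161 ≈ -7.7337e+8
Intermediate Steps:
j(m, M) = 0
K = -567161/189054 (K = -3 + 1/(2*(27437 + 67090)) = -3 + (½)/94527 = -3 + (½)*(1/94527) = -3 + 1/189054 = -567161/189054 ≈ -3.0000)
((-45142 + (37*j(-2, 1))*(-10))*(-1*10334 - 41062))/K = ((-45142 + (37*0)*(-10))*(-1*10334 - 41062))/(-567161/189054) = ((-45142 + 0*(-10))*(-10334 - 41062))*(-189054/567161) = ((-45142 + 0)*(-51396))*(-189054/567161) = -45142*(-51396)*(-189054/567161) = 2320118232*(-189054/567161) = -438627632232528/567161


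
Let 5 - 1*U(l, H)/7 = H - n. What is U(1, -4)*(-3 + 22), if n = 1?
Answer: 1330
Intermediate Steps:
U(l, H) = 42 - 7*H (U(l, H) = 35 - 7*(H - 1*1) = 35 - 7*(H - 1) = 35 - 7*(-1 + H) = 35 + (7 - 7*H) = 42 - 7*H)
U(1, -4)*(-3 + 22) = (42 - 7*(-4))*(-3 + 22) = (42 + 28)*19 = 70*19 = 1330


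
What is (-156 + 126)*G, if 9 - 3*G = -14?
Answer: -230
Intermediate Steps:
G = 23/3 (G = 3 - ⅓*(-14) = 3 + 14/3 = 23/3 ≈ 7.6667)
(-156 + 126)*G = (-156 + 126)*(23/3) = -30*23/3 = -230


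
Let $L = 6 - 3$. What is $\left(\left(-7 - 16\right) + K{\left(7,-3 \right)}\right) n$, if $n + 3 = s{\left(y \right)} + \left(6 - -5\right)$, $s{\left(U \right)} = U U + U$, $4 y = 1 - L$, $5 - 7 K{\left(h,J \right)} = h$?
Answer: $- \frac{5053}{28} \approx -180.46$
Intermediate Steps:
$L = 3$
$K{\left(h,J \right)} = \frac{5}{7} - \frac{h}{7}$
$y = - \frac{1}{2}$ ($y = \frac{1 - 3}{4} = \frac{1}{4} \left(-2\right) = - \frac{1}{2} \approx -0.5$)
$s{\left(U \right)} = U + U^{2}$ ($s{\left(U \right)} = U^{2} + U = U + U^{2}$)
$n = \frac{31}{4}$ ($n = -3 + \left(- \frac{1 - \frac{1}{2}}{2} + \left(6 - -5\right)\right) = -3 + \left(\left(- \frac{1}{2}\right) \frac{1}{2} + \left(6 + 5\right)\right) = -3 + \left(- \frac{1}{4} + 11\right) = -3 + \frac{43}{4} = \frac{31}{4} \approx 7.75$)
$\left(\left(-7 - 16\right) + K{\left(7,-3 \right)}\right) n = \left(\left(-7 - 16\right) + \left(\frac{5}{7} - 1\right)\right) \frac{31}{4} = \left(-23 + \left(\frac{5}{7} - 1\right)\right) \frac{31}{4} = \left(-23 - \frac{2}{7}\right) \frac{31}{4} = \left(- \frac{163}{7}\right) \frac{31}{4} = - \frac{5053}{28}$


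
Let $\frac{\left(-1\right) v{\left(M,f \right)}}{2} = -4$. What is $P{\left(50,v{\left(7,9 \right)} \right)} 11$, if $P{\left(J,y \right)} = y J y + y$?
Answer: $35288$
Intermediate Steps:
$v{\left(M,f \right)} = 8$ ($v{\left(M,f \right)} = \left(-2\right) \left(-4\right) = 8$)
$P{\left(J,y \right)} = y + J y^{2}$ ($P{\left(J,y \right)} = J y y + y = J y^{2} + y = y + J y^{2}$)
$P{\left(50,v{\left(7,9 \right)} \right)} 11 = 8 \left(1 + 50 \cdot 8\right) 11 = 8 \left(1 + 400\right) 11 = 8 \cdot 401 \cdot 11 = 3208 \cdot 11 = 35288$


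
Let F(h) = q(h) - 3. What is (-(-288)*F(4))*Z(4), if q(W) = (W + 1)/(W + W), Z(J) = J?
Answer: -2736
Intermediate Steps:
q(W) = (1 + W)/(2*W) (q(W) = (1 + W)/((2*W)) = (1 + W)*(1/(2*W)) = (1 + W)/(2*W))
F(h) = -3 + (1 + h)/(2*h) (F(h) = (1 + h)/(2*h) - 3 = -3 + (1 + h)/(2*h))
(-(-288)*F(4))*Z(4) = -(-288)*(½)*(1 - 5*4)/4*4 = -(-288)*(½)*(¼)*(1 - 20)*4 = -(-288)*(½)*(¼)*(-19)*4 = -(-288)*(-19)/8*4 = -36*19*4 = -684*4 = -2736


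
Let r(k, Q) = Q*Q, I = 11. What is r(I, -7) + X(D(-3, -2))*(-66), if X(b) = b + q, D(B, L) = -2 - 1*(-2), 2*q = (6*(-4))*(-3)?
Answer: -2327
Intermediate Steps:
r(k, Q) = Q²
q = 36 (q = ((6*(-4))*(-3))/2 = (-24*(-3))/2 = (½)*72 = 36)
D(B, L) = 0 (D(B, L) = -2 + 2 = 0)
X(b) = 36 + b (X(b) = b + 36 = 36 + b)
r(I, -7) + X(D(-3, -2))*(-66) = (-7)² + (36 + 0)*(-66) = 49 + 36*(-66) = 49 - 2376 = -2327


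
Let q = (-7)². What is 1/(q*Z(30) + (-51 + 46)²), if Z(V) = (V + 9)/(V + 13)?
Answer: 43/2986 ≈ 0.014401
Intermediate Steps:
Z(V) = (9 + V)/(13 + V)
q = 49
1/(q*Z(30) + (-51 + 46)²) = 1/(49*((9 + 30)/(13 + 30)) + (-51 + 46)²) = 1/(49*(39/43) + (-5)²) = 1/(49*((1/43)*39) + 25) = 1/(49*(39/43) + 25) = 1/(1911/43 + 25) = 1/(2986/43) = 43/2986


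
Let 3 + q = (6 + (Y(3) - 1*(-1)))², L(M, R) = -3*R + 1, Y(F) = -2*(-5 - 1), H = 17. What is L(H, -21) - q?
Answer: -294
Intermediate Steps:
Y(F) = 12 (Y(F) = -2*(-6) = 12)
L(M, R) = 1 - 3*R
q = 358 (q = -3 + (6 + (12 - 1*(-1)))² = -3 + (6 + (12 + 1))² = -3 + (6 + 13)² = -3 + 19² = -3 + 361 = 358)
L(H, -21) - q = (1 - 3*(-21)) - 1*358 = (1 + 63) - 358 = 64 - 358 = -294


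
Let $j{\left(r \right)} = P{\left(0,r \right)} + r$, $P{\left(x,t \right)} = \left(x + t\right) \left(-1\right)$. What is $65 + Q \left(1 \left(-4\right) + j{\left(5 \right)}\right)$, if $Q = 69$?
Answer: $-211$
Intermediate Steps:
$P{\left(x,t \right)} = - t - x$ ($P{\left(x,t \right)} = \left(t + x\right) \left(-1\right) = - t - x$)
$j{\left(r \right)} = 0$ ($j{\left(r \right)} = \left(- r - 0\right) + r = \left(- r + 0\right) + r = - r + r = 0$)
$65 + Q \left(1 \left(-4\right) + j{\left(5 \right)}\right) = 65 + 69 \left(1 \left(-4\right) + 0\right) = 65 + 69 \left(-4 + 0\right) = 65 + 69 \left(-4\right) = 65 - 276 = -211$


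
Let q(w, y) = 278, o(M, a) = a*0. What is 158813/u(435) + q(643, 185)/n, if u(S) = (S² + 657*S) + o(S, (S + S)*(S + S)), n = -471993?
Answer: 24942189583/74735371620 ≈ 0.33374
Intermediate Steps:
o(M, a) = 0
u(S) = S² + 657*S (u(S) = (S² + 657*S) + 0 = S² + 657*S)
158813/u(435) + q(643, 185)/n = 158813/((435*(657 + 435))) + 278/(-471993) = 158813/((435*1092)) + 278*(-1/471993) = 158813/475020 - 278/471993 = 24942189583/74735371620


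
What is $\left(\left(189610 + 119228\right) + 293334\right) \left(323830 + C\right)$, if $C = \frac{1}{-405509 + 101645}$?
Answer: $\frac{4937824406470539}{25322} \approx 1.95 \cdot 10^{11}$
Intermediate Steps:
$C = - \frac{1}{303864}$ ($C = \frac{1}{-303864} = - \frac{1}{303864} \approx -3.2909 \cdot 10^{-6}$)
$\left(\left(189610 + 119228\right) + 293334\right) \left(323830 + C\right) = \left(\left(189610 + 119228\right) + 293334\right) \left(323830 - \frac{1}{303864}\right) = \left(308838 + 293334\right) \frac{98400279119}{303864} = 602172 \cdot \frac{98400279119}{303864} = \frac{4937824406470539}{25322}$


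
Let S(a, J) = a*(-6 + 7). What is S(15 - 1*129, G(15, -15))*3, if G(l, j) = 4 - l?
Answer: -342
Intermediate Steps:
S(a, J) = a (S(a, J) = a*1 = a)
S(15 - 1*129, G(15, -15))*3 = (15 - 1*129)*3 = (15 - 129)*3 = -114*3 = -342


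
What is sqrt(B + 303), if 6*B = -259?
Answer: sqrt(9354)/6 ≈ 16.119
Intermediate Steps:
B = -259/6 (B = (1/6)*(-259) = -259/6 ≈ -43.167)
sqrt(B + 303) = sqrt(-259/6 + 303) = sqrt(1559/6) = sqrt(9354)/6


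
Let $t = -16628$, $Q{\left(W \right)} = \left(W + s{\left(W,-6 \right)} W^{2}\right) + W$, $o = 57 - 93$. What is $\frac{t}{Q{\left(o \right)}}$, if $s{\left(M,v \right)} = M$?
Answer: $\frac{4157}{11682} \approx 0.35585$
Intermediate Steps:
$o = -36$ ($o = 57 - 93 = -36$)
$Q{\left(W \right)} = W^{3} + 2 W$ ($Q{\left(W \right)} = \left(W + W W^{2}\right) + W = \left(W + W^{3}\right) + W = W^{3} + 2 W$)
$\frac{t}{Q{\left(o \right)}} = - \frac{16628}{\left(-36\right) \left(2 + \left(-36\right)^{2}\right)} = - \frac{16628}{\left(-36\right) \left(2 + 1296\right)} = - \frac{16628}{\left(-36\right) 1298} = - \frac{16628}{-46728} = \left(-16628\right) \left(- \frac{1}{46728}\right) = \frac{4157}{11682}$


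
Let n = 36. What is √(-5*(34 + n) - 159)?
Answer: I*√509 ≈ 22.561*I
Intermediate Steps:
√(-5*(34 + n) - 159) = √(-5*(34 + 36) - 159) = √(-5*70 - 159) = √(-350 - 159) = √(-509) = I*√509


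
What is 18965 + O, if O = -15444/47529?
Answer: 100152449/5281 ≈ 18965.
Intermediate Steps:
O = -1716/5281 (O = -15444*1/47529 = -1716/5281 ≈ -0.32494)
18965 + O = 18965 - 1716/5281 = 100152449/5281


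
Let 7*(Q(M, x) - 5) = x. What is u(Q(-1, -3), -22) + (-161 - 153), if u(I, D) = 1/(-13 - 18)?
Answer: -9735/31 ≈ -314.03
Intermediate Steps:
Q(M, x) = 5 + x/7
u(I, D) = -1/31 (u(I, D) = 1/(-31) = -1/31)
u(Q(-1, -3), -22) + (-161 - 153) = -1/31 + (-161 - 153) = -1/31 - 314 = -9735/31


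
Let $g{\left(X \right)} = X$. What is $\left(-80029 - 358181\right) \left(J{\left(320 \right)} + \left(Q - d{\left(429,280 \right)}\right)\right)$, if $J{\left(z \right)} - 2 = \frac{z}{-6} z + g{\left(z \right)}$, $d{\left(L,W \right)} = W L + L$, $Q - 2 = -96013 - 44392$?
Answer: $121689456300$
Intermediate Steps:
$Q = -140403$ ($Q = 2 - 140405 = -140403$)
$d{\left(L,W \right)} = L + L W$ ($d{\left(L,W \right)} = L W + L = L + L W$)
$J{\left(z \right)} = 2 + z - \frac{z^{2}}{6}$ ($J{\left(z \right)} = 2 + \left(\frac{z}{-6} z + z\right) = 2 + \left(z \left(- \frac{1}{6}\right) z + z\right) = 2 + \left(- \frac{z}{6} z + z\right) = 2 - \left(- z + \frac{z^{2}}{6}\right) = 2 + z - \frac{z^{2}}{6}$)
$\left(-80029 - 358181\right) \left(J{\left(320 \right)} + \left(Q - d{\left(429,280 \right)}\right)\right) = \left(-80029 - 358181\right) \left(\left(2 + 320 - \frac{320^{2}}{6}\right) - \left(140403 + 429 \left(1 + 280\right)\right)\right) = - 438210 \left(\left(2 + 320 - \frac{51200}{3}\right) - \left(140403 + 429 \cdot 281\right)\right) = - 438210 \left(\left(2 + 320 - \frac{51200}{3}\right) - 260952\right) = - 438210 \left(- \frac{50234}{3} - 260952\right) = \left(-438210\right) \left(- \frac{833090}{3}\right) = 121689456300$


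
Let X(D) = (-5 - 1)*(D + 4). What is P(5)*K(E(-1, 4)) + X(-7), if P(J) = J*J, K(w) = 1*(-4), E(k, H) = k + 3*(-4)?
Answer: -82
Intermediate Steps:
E(k, H) = -12 + k (E(k, H) = k - 12 = -12 + k)
K(w) = -4
X(D) = -24 - 6*D (X(D) = -6*(4 + D) = -24 - 6*D)
P(J) = J**2
P(5)*K(E(-1, 4)) + X(-7) = 5**2*(-4) + (-24 - 6*(-7)) = 25*(-4) + (-24 + 42) = -100 + 18 = -82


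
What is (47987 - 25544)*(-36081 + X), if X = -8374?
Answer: -997703565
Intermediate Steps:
(47987 - 25544)*(-36081 + X) = (47987 - 25544)*(-36081 - 8374) = 22443*(-44455) = -997703565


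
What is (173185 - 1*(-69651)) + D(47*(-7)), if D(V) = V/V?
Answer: 242837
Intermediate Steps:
D(V) = 1
(173185 - 1*(-69651)) + D(47*(-7)) = (173185 - 1*(-69651)) + 1 = (173185 + 69651) + 1 = 242836 + 1 = 242837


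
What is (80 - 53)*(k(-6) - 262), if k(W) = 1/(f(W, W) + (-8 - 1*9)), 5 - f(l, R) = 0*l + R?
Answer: -14157/2 ≈ -7078.5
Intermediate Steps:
f(l, R) = 5 - R (f(l, R) = 5 - (0*l + R) = 5 - (0 + R) = 5 - R)
k(W) = 1/(-12 - W) (k(W) = 1/((5 - W) + (-8 - 1*9)) = 1/((5 - W) + (-8 - 9)) = 1/((5 - W) - 17) = 1/(-12 - W))
(80 - 53)*(k(-6) - 262) = (80 - 53)*(-1/(12 - 6) - 262) = 27*(-1/6 - 262) = 27*(-1*⅙ - 262) = 27*(-⅙ - 262) = 27*(-1573/6) = -14157/2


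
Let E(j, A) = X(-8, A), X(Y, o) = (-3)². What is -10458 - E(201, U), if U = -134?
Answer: -10467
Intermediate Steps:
X(Y, o) = 9
E(j, A) = 9
-10458 - E(201, U) = -10458 - 1*9 = -10458 - 9 = -10467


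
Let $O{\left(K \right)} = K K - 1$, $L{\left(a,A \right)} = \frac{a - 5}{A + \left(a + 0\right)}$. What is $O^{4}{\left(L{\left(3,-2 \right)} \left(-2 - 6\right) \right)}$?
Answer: $4228250625$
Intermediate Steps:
$L{\left(a,A \right)} = \frac{-5 + a}{A + a}$
$O{\left(K \right)} = -1 + K^{2}$ ($O{\left(K \right)} = K^{2} - 1 = -1 + K^{2}$)
$O^{4}{\left(L{\left(3,-2 \right)} \left(-2 - 6\right) \right)} = \left(-1 + \left(\frac{-5 + 3}{-2 + 3} \left(-2 - 6\right)\right)^{2}\right)^{4} = \left(-1 + \left(1^{-1} \left(-2\right) \left(-2 - 6\right)\right)^{2}\right)^{4} = \left(-1 + \left(1 \left(-2\right) \left(-8\right)\right)^{2}\right)^{4} = \left(-1 + \left(\left(-2\right) \left(-8\right)\right)^{2}\right)^{4} = \left(-1 + 16^{2}\right)^{4} = \left(-1 + 256\right)^{4} = 255^{4} = 4228250625$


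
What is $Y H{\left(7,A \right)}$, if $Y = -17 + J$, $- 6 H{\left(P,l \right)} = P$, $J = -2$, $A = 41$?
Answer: $\frac{133}{6} \approx 22.167$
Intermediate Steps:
$H{\left(P,l \right)} = - \frac{P}{6}$
$Y = -19$ ($Y = -17 - 2 = -19$)
$Y H{\left(7,A \right)} = - 19 \left(\left(- \frac{1}{6}\right) 7\right) = \left(-19\right) \left(- \frac{7}{6}\right) = \frac{133}{6}$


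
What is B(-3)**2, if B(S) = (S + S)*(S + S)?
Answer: 1296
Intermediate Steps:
B(S) = 4*S**2 (B(S) = (2*S)*(2*S) = 4*S**2)
B(-3)**2 = (4*(-3)**2)**2 = (4*9)**2 = 36**2 = 1296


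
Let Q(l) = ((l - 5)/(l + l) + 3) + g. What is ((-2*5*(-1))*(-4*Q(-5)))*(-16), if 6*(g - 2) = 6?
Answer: 4480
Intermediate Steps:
g = 3 (g = 2 + (⅙)*6 = 2 + 1 = 3)
Q(l) = 6 + (-5 + l)/(2*l) (Q(l) = ((l - 5)/(l + l) + 3) + 3 = ((-5 + l)/((2*l)) + 3) + 3 = ((-5 + l)*(1/(2*l)) + 3) + 3 = ((-5 + l)/(2*l) + 3) + 3 = (3 + (-5 + l)/(2*l)) + 3 = 6 + (-5 + l)/(2*l))
((-2*5*(-1))*(-4*Q(-5)))*(-16) = ((-2*5*(-1))*(-2*(-5 + 13*(-5))/(-5)))*(-16) = ((-10*(-1))*(-2*(-1)*(-5 - 65)/5))*(-16) = (10*(-2*(-1)*(-70)/5))*(-16) = (10*(-4*7))*(-16) = (10*(-28))*(-16) = -280*(-16) = 4480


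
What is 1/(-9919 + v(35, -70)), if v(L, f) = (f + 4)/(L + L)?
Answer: -35/347198 ≈ -0.00010081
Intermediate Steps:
v(L, f) = (4 + f)/(2*L) (v(L, f) = (4 + f)/((2*L)) = (4 + f)*(1/(2*L)) = (4 + f)/(2*L))
1/(-9919 + v(35, -70)) = 1/(-9919 + (½)*(4 - 70)/35) = 1/(-9919 + (½)*(1/35)*(-66)) = 1/(-9919 - 33/35) = 1/(-347198/35) = -35/347198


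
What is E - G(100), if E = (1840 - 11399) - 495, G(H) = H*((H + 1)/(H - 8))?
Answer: -233767/23 ≈ -10164.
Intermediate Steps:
G(H) = H*(1 + H)/(-8 + H) (G(H) = H*((1 + H)/(-8 + H)) = H*(1 + H)/(-8 + H))
E = -10054 (E = -9559 - 495 = -10054)
E - G(100) = -10054 - 100*(1 + 100)/(-8 + 100) = -10054 - 100*101/92 = -10054 - 1*2525/23 = -10054 - 2525/23 = -233767/23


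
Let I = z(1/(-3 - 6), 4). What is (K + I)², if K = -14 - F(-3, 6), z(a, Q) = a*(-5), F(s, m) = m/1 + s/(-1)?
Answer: 40804/81 ≈ 503.75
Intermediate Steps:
F(s, m) = m - s (F(s, m) = m*1 + s*(-1) = m - s)
z(a, Q) = -5*a
K = -23 (K = -14 - (6 - 1*(-3)) = -14 - (6 + 3) = -14 - 1*9 = -14 - 9 = -23)
I = 5/9 (I = -5/(-3 - 6) = -5/(-9) = -5*(-⅑) = 5/9 ≈ 0.55556)
(K + I)² = (-23 + 5/9)² = (-202/9)² = 40804/81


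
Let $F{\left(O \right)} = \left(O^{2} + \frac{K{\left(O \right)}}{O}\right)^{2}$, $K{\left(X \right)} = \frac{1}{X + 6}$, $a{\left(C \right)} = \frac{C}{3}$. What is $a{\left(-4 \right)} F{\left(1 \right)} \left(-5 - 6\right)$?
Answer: $\frac{2816}{147} \approx 19.156$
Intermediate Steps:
$a{\left(C \right)} = \frac{C}{3}$ ($a{\left(C \right)} = C \frac{1}{3} = \frac{C}{3}$)
$K{\left(X \right)} = \frac{1}{6 + X}$
$F{\left(O \right)} = \left(O^{2} + \frac{1}{O \left(6 + O\right)}\right)^{2}$ ($F{\left(O \right)} = \left(O^{2} + \frac{1}{\left(6 + O\right) O}\right)^{2} = \left(O^{2} + \frac{1}{O \left(6 + O\right)}\right)^{2}$)
$a{\left(-4 \right)} F{\left(1 \right)} \left(-5 - 6\right) = \frac{1}{3} \left(-4\right) \frac{\left(1 + 1^{3} \left(6 + 1\right)\right)^{2}}{1 \left(6 + 1\right)^{2}} \left(-5 - 6\right) = - \frac{4 \cdot 1 \left(1 + 1 \cdot 7\right)^{2} \cdot \frac{1}{49}}{3} \left(-5 - 6\right) = - \frac{4 \cdot 1 \left(1 + 7\right)^{2} \cdot \frac{1}{49}}{3} \left(-11\right) = - \frac{4 \cdot 1 \cdot 8^{2} \cdot \frac{1}{49}}{3} \left(-11\right) = - \frac{4 \cdot 1 \cdot 64 \cdot \frac{1}{49}}{3} \left(-11\right) = \left(- \frac{4}{3}\right) \frac{64}{49} \left(-11\right) = \left(- \frac{256}{147}\right) \left(-11\right) = \frac{2816}{147}$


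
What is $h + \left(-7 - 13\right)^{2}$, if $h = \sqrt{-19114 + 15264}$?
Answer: $400 + 5 i \sqrt{154} \approx 400.0 + 62.048 i$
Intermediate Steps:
$h = 5 i \sqrt{154}$ ($h = \sqrt{-3850} = 5 i \sqrt{154} \approx 62.048 i$)
$h + \left(-7 - 13\right)^{2} = 5 i \sqrt{154} + \left(-7 - 13\right)^{2} = 5 i \sqrt{154} + \left(-20\right)^{2} = 5 i \sqrt{154} + 400 = 400 + 5 i \sqrt{154}$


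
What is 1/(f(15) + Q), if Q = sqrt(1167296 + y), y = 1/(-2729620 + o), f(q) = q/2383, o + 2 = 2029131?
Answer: -5007810159/928670473075277668 + 5678689*sqrt(572777720682586485)/4643352365376388340 ≈ 0.00092557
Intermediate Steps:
o = 2029129 (o = -2 + 2029131 = 2029129)
f(q) = q/2383 (f(q) = q*(1/2383) = q/2383)
y = -1/700491 (y = 1/(-2729620 + 2029129) = 1/(-700491) = -1/700491 ≈ -1.4276e-6)
Q = sqrt(572777720682586485)/700491 (Q = sqrt(1167296 - 1/700491) = sqrt(817680342335/700491) = sqrt(572777720682586485)/700491 ≈ 1080.4)
1/(f(15) + Q) = 1/((1/2383)*15 + sqrt(572777720682586485)/700491) = 1/(15/2383 + sqrt(572777720682586485)/700491)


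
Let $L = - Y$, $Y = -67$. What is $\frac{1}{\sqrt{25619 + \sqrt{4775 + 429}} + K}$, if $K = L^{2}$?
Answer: $\frac{1}{4489 + \sqrt{25619 + 2 \sqrt{1301}}} \approx 0.00021509$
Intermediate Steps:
$L = 67$ ($L = \left(-1\right) \left(-67\right) = 67$)
$K = 4489$ ($K = 67^{2} = 4489$)
$\frac{1}{\sqrt{25619 + \sqrt{4775 + 429}} + K} = \frac{1}{\sqrt{25619 + \sqrt{4775 + 429}} + 4489} = \frac{1}{\sqrt{25619 + \sqrt{5204}} + 4489} = \frac{1}{\sqrt{25619 + 2 \sqrt{1301}} + 4489} = \frac{1}{4489 + \sqrt{25619 + 2 \sqrt{1301}}}$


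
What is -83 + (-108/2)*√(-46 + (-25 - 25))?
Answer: -83 - 216*I*√6 ≈ -83.0 - 529.09*I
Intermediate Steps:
-83 + (-108/2)*√(-46 + (-25 - 25)) = -83 + (-108*½)*√(-46 - 50) = -83 - 216*I*√6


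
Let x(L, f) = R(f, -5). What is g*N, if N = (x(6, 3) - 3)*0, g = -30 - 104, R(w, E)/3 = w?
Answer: 0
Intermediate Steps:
R(w, E) = 3*w
x(L, f) = 3*f
g = -134
N = 0 (N = (3*3 - 3)*0 = (9 - 3)*0 = 6*0 = 0)
g*N = -134*0 = 0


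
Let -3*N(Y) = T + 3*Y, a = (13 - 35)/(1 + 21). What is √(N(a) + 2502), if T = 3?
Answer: 3*√278 ≈ 50.020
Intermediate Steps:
a = -1 (a = -22/22 = -22*1/22 = -1)
N(Y) = -1 - Y (N(Y) = -(3 + 3*Y)/3 = -1 - Y)
√(N(a) + 2502) = √((-1 - 1*(-1)) + 2502) = √((-1 + 1) + 2502) = √(0 + 2502) = √2502 = 3*√278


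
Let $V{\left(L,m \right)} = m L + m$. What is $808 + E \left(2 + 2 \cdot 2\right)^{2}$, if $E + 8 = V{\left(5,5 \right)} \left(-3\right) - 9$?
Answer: $-3044$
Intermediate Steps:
$V{\left(L,m \right)} = m + L m$ ($V{\left(L,m \right)} = L m + m = m + L m$)
$E = -107$ ($E = -8 + \left(5 \left(1 + 5\right) \left(-3\right) - 9\right) = -8 + \left(5 \cdot 6 \left(-3\right) - 9\right) = -8 + \left(30 \left(-3\right) - 9\right) = -8 - 99 = -107$)
$808 + E \left(2 + 2 \cdot 2\right)^{2} = 808 - 107 \left(2 + 2 \cdot 2\right)^{2} = 808 - 107 \left(2 + 4\right)^{2} = 808 - 107 \cdot 6^{2} = 808 - 3852 = -3044$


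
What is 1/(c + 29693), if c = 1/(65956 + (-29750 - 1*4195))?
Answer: 32011/950502624 ≈ 3.3678e-5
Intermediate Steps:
c = 1/32011 (c = 1/(65956 + (-29750 - 4195)) = 1/(65956 - 33945) = 1/32011 ≈ 3.1239e-5)
1/(c + 29693) = 1/(1/32011 + 29693) = 1/(950502624/32011) = 32011/950502624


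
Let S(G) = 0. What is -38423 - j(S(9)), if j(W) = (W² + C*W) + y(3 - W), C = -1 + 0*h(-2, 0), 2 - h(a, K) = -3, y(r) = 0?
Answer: -38423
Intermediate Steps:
h(a, K) = 5 (h(a, K) = 2 - 1*(-3) = 2 + 3 = 5)
C = -1 (C = -1 + 0*5 = -1 + 0 = -1)
j(W) = W² - W (j(W) = (W² - W) + 0 = W² - W)
-38423 - j(S(9)) = -38423 - 0*(-1 + 0) = -38423 - 0*(-1) = -38423 - 1*0 = -38423 + 0 = -38423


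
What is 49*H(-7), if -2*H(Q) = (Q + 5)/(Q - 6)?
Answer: -49/13 ≈ -3.7692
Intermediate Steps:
H(Q) = -(5 + Q)/(2*(-6 + Q)) (H(Q) = -(Q + 5)/(2*(Q - 6)) = -(5 + Q)/(2*(-6 + Q)))
49*H(-7) = 49*((-5 - 1*(-7))/(2*(-6 - 7))) = 49*((½)*(-5 + 7)/(-13)) = 49*((½)*(-1/13)*2) = 49*(-1/13) = -49/13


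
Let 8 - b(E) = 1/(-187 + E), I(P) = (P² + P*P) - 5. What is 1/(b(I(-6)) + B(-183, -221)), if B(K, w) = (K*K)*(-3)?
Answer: -120/12055079 ≈ -9.9543e-6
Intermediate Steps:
I(P) = -5 + 2*P² (I(P) = (P² + P²) - 5 = 2*P² - 5 = -5 + 2*P²)
b(E) = 8 - 1/(-187 + E)
B(K, w) = -3*K² (B(K, w) = K²*(-3) = -3*K²)
1/(b(I(-6)) + B(-183, -221)) = 1/((-1497 + 8*(-5 + 2*(-6)²))/(-187 + (-5 + 2*(-6)²)) - 3*(-183)²) = 1/((-1497 + 8*(-5 + 2*36))/(-187 + (-5 + 2*36)) - 3*33489) = 1/((-1497 + 8*(-5 + 72))/(-187 + (-5 + 72)) - 100467) = 1/((-1497 + 8*67)/(-187 + 67) - 100467) = 1/((-1497 + 536)/(-120) - 100467) = 1/(-1/120*(-961) - 100467) = 1/(961/120 - 100467) = 1/(-12055079/120) = -120/12055079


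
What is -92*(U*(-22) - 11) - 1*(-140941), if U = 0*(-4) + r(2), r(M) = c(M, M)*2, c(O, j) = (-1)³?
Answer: 137905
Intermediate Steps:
c(O, j) = -1
r(M) = -2 (r(M) = -1*2 = -2)
U = -2 (U = 0*(-4) - 2 = 0 - 2 = -2)
-92*(U*(-22) - 11) - 1*(-140941) = -92*(-2*(-22) - 11) - 1*(-140941) = -92*(44 - 11) + 140941 = -92*33 + 140941 = -3036 + 140941 = 137905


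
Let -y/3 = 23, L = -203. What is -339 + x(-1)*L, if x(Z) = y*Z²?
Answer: 13668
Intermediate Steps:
y = -69 (y = -3*23 = -69)
x(Z) = -69*Z²
-339 + x(-1)*L = -339 - 69*(-1)²*(-203) = -339 - 69*1*(-203) = -339 - 69*(-203) = -339 + 14007 = 13668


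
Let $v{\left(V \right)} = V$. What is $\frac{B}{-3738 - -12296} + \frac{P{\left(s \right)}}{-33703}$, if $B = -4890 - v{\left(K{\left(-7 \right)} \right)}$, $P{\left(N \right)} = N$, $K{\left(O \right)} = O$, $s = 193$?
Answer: $- \frac{166223443}{288430274} \approx -0.5763$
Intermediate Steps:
$B = -4883$ ($B = -4890 - -7 = -4890 + 7 = -4883$)
$\frac{B}{-3738 - -12296} + \frac{P{\left(s \right)}}{-33703} = - \frac{4883}{-3738 - -12296} + \frac{193}{-33703} = - \frac{4883}{-3738 + 12296} + 193 \left(- \frac{1}{33703}\right) = - \frac{4883}{8558} - \frac{193}{33703} = - \frac{166223443}{288430274}$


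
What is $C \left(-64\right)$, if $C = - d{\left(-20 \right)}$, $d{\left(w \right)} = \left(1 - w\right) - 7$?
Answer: $896$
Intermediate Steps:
$d{\left(w \right)} = -6 - w$
$C = -14$ ($C = - (-6 - -20) = - (-6 + 20) = \left(-1\right) 14 = -14$)
$C \left(-64\right) = \left(-14\right) \left(-64\right) = 896$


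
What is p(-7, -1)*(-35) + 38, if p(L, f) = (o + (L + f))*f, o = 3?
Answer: -137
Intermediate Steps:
p(L, f) = f*(3 + L + f) (p(L, f) = (3 + (L + f))*f = (3 + L + f)*f = f*(3 + L + f))
p(-7, -1)*(-35) + 38 = -(3 - 7 - 1)*(-35) + 38 = -1*(-5)*(-35) + 38 = 5*(-35) + 38 = -175 + 38 = -137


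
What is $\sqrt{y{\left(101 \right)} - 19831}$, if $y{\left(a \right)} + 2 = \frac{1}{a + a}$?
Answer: $\frac{i \sqrt{809265530}}{202} \approx 140.83 i$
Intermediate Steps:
$y{\left(a \right)} = -2 + \frac{1}{2 a}$ ($y{\left(a \right)} = -2 + \frac{1}{a + a} = -2 + \frac{1}{2 a}$)
$\sqrt{y{\left(101 \right)} - 19831} = \sqrt{\left(-2 + \frac{1}{2 \cdot 101}\right) - 19831} = \sqrt{\left(-2 + \frac{1}{2} \cdot \frac{1}{101}\right) - 19831} = \sqrt{\left(-2 + \frac{1}{202}\right) - 19831} = \sqrt{- \frac{403}{202} - 19831} = \sqrt{- \frac{4006265}{202}} = \frac{i \sqrt{809265530}}{202}$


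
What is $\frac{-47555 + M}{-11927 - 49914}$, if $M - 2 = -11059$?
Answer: $\frac{58612}{61841} \approx 0.94779$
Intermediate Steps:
$M = -11057$ ($M = 2 - 11059 = -11057$)
$\frac{-47555 + M}{-11927 - 49914} = \frac{-47555 - 11057}{-11927 - 49914} = - \frac{58612}{-61841} = \left(-58612\right) \left(- \frac{1}{61841}\right) = \frac{58612}{61841}$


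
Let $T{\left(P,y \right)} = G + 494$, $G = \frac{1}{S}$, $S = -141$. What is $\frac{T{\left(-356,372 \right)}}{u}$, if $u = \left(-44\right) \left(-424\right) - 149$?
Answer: $\frac{69653}{2609487} \approx 0.026692$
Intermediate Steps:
$G = - \frac{1}{141}$ ($G = \frac{1}{-141} = - \frac{1}{141} \approx -0.0070922$)
$T{\left(P,y \right)} = \frac{69653}{141}$ ($T{\left(P,y \right)} = - \frac{1}{141} + 494 = \frac{69653}{141}$)
$u = 18507$ ($u = 18656 - 149 = 18507$)
$\frac{T{\left(-356,372 \right)}}{u} = \frac{69653}{141 \cdot 18507} = \frac{69653}{141} \cdot \frac{1}{18507} = \frac{69653}{2609487}$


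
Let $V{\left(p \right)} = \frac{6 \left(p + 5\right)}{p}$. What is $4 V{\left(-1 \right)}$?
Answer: $-96$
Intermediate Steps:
$V{\left(p \right)} = \frac{30 + 6 p}{p}$ ($V{\left(p \right)} = \frac{6 \left(5 + p\right)}{p} = \frac{30 + 6 p}{p}$)
$4 V{\left(-1 \right)} = 4 \left(6 + \frac{30}{-1}\right) = 4 \left(6 + 30 \left(-1\right)\right) = 4 \left(6 - 30\right) = 4 \left(-24\right) = -96$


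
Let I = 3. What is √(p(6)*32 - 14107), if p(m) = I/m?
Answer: I*√14091 ≈ 118.71*I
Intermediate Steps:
p(m) = 3/m
√(p(6)*32 - 14107) = √((3/6)*32 - 14107) = √((3*(⅙))*32 - 14107) = √((½)*32 - 14107) = √(16 - 14107) = √(-14091) = I*√14091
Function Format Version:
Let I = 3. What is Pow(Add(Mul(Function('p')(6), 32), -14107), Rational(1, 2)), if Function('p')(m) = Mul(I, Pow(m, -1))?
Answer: Mul(I, Pow(14091, Rational(1, 2))) ≈ Mul(118.71, I)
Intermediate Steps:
Function('p')(m) = Mul(3, Pow(m, -1))
Pow(Add(Mul(Function('p')(6), 32), -14107), Rational(1, 2)) = Pow(Add(Mul(Mul(3, Pow(6, -1)), 32), -14107), Rational(1, 2)) = Pow(Add(Mul(Mul(3, Rational(1, 6)), 32), -14107), Rational(1, 2)) = Pow(Add(Mul(Rational(1, 2), 32), -14107), Rational(1, 2)) = Pow(Add(16, -14107), Rational(1, 2)) = Pow(-14091, Rational(1, 2)) = Mul(I, Pow(14091, Rational(1, 2)))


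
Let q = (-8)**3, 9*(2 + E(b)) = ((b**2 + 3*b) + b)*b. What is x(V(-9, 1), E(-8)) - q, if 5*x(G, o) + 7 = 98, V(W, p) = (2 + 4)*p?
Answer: 2651/5 ≈ 530.20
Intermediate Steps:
V(W, p) = 6*p
E(b) = -2 + b*(b**2 + 4*b)/9 (E(b) = -2 + (((b**2 + 3*b) + b)*b)/9 = -2 + ((b**2 + 4*b)*b)/9 = -2 + (b*(b**2 + 4*b))/9 = -2 + b*(b**2 + 4*b)/9)
x(G, o) = 91/5 (x(G, o) = -7/5 + (1/5)*98 = -7/5 + 98/5 = 91/5)
q = -512
x(V(-9, 1), E(-8)) - q = 91/5 - 1*(-512) = 91/5 + 512 = 2651/5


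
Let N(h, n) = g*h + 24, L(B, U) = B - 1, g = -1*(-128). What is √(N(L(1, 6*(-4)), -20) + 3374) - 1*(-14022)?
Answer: 14022 + √3398 ≈ 14080.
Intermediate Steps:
g = 128
L(B, U) = -1 + B
N(h, n) = 24 + 128*h (N(h, n) = 128*h + 24 = 24 + 128*h)
√(N(L(1, 6*(-4)), -20) + 3374) - 1*(-14022) = √((24 + 128*(-1 + 1)) + 3374) - 1*(-14022) = √((24 + 128*0) + 3374) + 14022 = √((24 + 0) + 3374) + 14022 = √(24 + 3374) + 14022 = √3398 + 14022 = 14022 + √3398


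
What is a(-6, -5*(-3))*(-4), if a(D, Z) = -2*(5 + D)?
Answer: -8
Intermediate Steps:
a(D, Z) = -10 - 2*D
a(-6, -5*(-3))*(-4) = (-10 - 2*(-6))*(-4) = (-10 + 12)*(-4) = 2*(-4) = -8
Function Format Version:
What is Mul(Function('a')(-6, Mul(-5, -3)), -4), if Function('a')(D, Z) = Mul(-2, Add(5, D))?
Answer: -8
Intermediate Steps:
Function('a')(D, Z) = Add(-10, Mul(-2, D))
Mul(Function('a')(-6, Mul(-5, -3)), -4) = Mul(Add(-10, Mul(-2, -6)), -4) = Mul(Add(-10, 12), -4) = Mul(2, -4) = -8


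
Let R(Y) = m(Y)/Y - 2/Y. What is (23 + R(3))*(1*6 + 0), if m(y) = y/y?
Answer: 136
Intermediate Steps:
m(y) = 1
R(Y) = -1/Y (R(Y) = 1/Y - 2/Y = -1/Y)
(23 + R(3))*(1*6 + 0) = (23 - 1/3)*(1*6 + 0) = (23 - 1*⅓)*(6 + 0) = (23 - ⅓)*6 = (68/3)*6 = 136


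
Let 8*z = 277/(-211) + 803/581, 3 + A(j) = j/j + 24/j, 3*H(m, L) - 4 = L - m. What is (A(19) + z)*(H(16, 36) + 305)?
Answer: -530878048/2329229 ≈ -227.92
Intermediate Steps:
H(m, L) = 4/3 - m/3 + L/3 (H(m, L) = 4/3 + (L - m)/3 = 4/3 + (-m/3 + L/3) = 4/3 - m/3 + L/3)
A(j) = -2 + 24/j (A(j) = -3 + (j/j + 24/j) = -3 + (1 + 24/j) = -2 + 24/j)
z = 1062/122591 (z = (277/(-211) + 803/581)/8 = (277*(-1/211) + 803*(1/581))/8 = (-277/211 + 803/581)/8 = (⅛)*(8496/122591) = 1062/122591 ≈ 0.0086630)
(A(19) + z)*(H(16, 36) + 305) = ((-2 + 24/19) + 1062/122591)*((4/3 - ⅓*16 + (⅓)*36) + 305) = ((-2 + 24*(1/19)) + 1062/122591)*((4/3 - 16/3 + 12) + 305) = ((-2 + 24/19) + 1062/122591)*(8 + 305) = (-14/19 + 1062/122591)*313 = -1696096/2329229*313 = -530878048/2329229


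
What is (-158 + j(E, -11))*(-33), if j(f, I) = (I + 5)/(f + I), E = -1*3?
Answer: 36399/7 ≈ 5199.9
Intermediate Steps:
E = -3
j(f, I) = (5 + I)/(I + f)
(-158 + j(E, -11))*(-33) = (-158 + (5 - 11)/(-11 - 3))*(-33) = (-158 - 6/(-14))*(-33) = (-158 - 1/14*(-6))*(-33) = (-158 + 3/7)*(-33) = -1103/7*(-33) = 36399/7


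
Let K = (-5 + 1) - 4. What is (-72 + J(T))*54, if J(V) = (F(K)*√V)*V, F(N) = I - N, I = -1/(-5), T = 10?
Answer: -3888 + 4428*√10 ≈ 10115.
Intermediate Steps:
K = -8 (K = -4 - 4 = -8)
I = ⅕ (I = -1*(-⅕) = ⅕ ≈ 0.20000)
F(N) = ⅕ - N
J(V) = 41*V^(3/2)/5 (J(V) = ((⅕ - 1*(-8))*√V)*V = ((⅕ + 8)*√V)*V = (41*√V/5)*V = 41*V^(3/2)/5)
(-72 + J(T))*54 = (-72 + 41*10^(3/2)/5)*54 = (-72 + 41*(10*√10)/5)*54 = (-72 + 82*√10)*54 = -3888 + 4428*√10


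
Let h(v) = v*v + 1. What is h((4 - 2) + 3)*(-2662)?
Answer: -69212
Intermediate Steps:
h(v) = 1 + v**2 (h(v) = v**2 + 1 = 1 + v**2)
h((4 - 2) + 3)*(-2662) = (1 + ((4 - 2) + 3)**2)*(-2662) = (1 + (2 + 3)**2)*(-2662) = (1 + 5**2)*(-2662) = (1 + 25)*(-2662) = 26*(-2662) = -69212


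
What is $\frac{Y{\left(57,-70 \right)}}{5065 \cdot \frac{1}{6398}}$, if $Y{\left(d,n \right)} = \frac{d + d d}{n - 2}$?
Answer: $- \frac{1762649}{30390} \approx -58.001$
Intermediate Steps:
$Y{\left(d,n \right)} = \frac{d + d^{2}}{-2 + n}$
$\frac{Y{\left(57,-70 \right)}}{5065 \cdot \frac{1}{6398}} = \frac{57 \frac{1}{-2 - 70} \left(1 + 57\right)}{5065 \cdot \frac{1}{6398}} = \frac{57 \frac{1}{-72} \cdot 58}{5065 \cdot \frac{1}{6398}} = \frac{57 \left(- \frac{1}{72}\right) 58}{\frac{5065}{6398}} = \left(- \frac{551}{12}\right) \frac{6398}{5065} = - \frac{1762649}{30390}$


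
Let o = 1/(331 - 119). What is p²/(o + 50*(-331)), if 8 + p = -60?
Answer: -980288/3508599 ≈ -0.27940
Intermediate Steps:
p = -68 (p = -8 - 60 = -68)
o = 1/212 ≈ 0.0047170
p²/(o + 50*(-331)) = (-68)²/(1/212 + 50*(-331)) = 4624/(1/212 - 16550) = 4624/(-3508599/212) = 4624*(-212/3508599) = -980288/3508599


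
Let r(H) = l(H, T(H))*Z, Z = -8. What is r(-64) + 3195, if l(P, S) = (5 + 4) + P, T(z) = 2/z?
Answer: 3635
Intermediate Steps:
l(P, S) = 9 + P
r(H) = -72 - 8*H (r(H) = (9 + H)*(-8) = -72 - 8*H)
r(-64) + 3195 = (-72 - 8*(-64)) + 3195 = (-72 + 512) + 3195 = 440 + 3195 = 3635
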